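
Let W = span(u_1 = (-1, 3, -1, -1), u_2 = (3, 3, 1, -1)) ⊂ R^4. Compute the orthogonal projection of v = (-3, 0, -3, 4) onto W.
proj_W(v) = (-11/3, -1, -5/3, 1/3)

Set up U = [u_1 | ... | u_2] ∈ R^(4×2). The projector onto W = col(U) is P = U (U^T U)^(-1) U^T.
Compute U^T U =
  [12, 6]
  [6, 20],
and U^T v = (2, -16).
Solve U^T U · c = U^T v for the coefficients: c = (2/3, -1). The projection is proj_W(v) = U c.
Check: (v - proj_W(v)) · u_1 = 0  (should be 0).
Check: (v - proj_W(v)) · u_2 = 0  (should be 0).
Result: proj_W(v) = (-11/3, -1, -5/3, 1/3).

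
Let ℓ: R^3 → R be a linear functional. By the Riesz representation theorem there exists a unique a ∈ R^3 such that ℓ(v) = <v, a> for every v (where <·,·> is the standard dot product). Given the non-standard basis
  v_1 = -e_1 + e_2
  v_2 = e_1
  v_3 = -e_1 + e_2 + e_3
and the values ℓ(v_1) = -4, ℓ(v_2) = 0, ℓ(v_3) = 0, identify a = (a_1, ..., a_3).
a = (0, -4, 4)

Write a = (a_1, ..., a_3) in the standard basis. For each basis vector v_i, ℓ(v_i) = <v_i, a> is a linear equation in the a_j's. Collect the n equations into a matrix system V a = ℓ, where row i of V is v_i (expressed in the standard basis). Since V is invertible (lower-triangular with 1s on the diagonal, up to permutation), solve by back-substitution:
  V =
[[-1, 1, 0],
 [1, 0, 0],
 [-1, 1, 1]]
  V a = (-4, 0, 0)
Solving gives a = (0, -4, 4).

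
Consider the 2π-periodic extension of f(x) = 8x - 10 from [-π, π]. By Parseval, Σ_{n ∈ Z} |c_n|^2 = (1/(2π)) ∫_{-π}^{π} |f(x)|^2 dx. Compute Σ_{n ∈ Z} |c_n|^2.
Σ |c_n|^2 = 64π^2/3 + 100

Expand and integrate term by term over [-π, π]:
  ∫ (8x)^2 dx = 64·(2π^3/3); ∫ 2·8·(-10)·x dx = 0 (odd integrand); ∫ (-10)^2 dx = 100·2π.
So (1/(2π)) ∫_{-π}^{π} (8x - 10)^2 dx = 64π^2/3 + 100 = 64π^2/3 + 100.
Parseval ⇒ Σ |c_n|^2 = 64π^2/3 + 100.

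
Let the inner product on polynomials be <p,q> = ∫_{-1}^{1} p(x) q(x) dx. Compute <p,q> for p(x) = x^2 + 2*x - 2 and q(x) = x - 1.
<p,q> = 14/3

Expand the product: p(x)·q(x) = x^3 + x^2 - 4*x + 2.
∫_{-1}^{1} of each monomial x^k gives [2/(k+1) if k even, 0 if k odd]. Integrating term-by-term (or equivalently evaluating the antiderivative F(x) = x^4/4 + x^3/3 - 2*x^2 + 2*x at the endpoints):
  F(1) − F(−1) = 7/12 − (-49/12) = 14/3.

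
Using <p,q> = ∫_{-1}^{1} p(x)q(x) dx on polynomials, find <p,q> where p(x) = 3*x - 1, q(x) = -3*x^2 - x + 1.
<p,q> = -2

Expand the product: p(x)·q(x) = -9*x^3 + 4*x - 1.
∫_{-1}^{1} of each monomial x^k gives [2/(k+1) if k even, 0 if k odd]. Integrating term-by-term (or equivalently evaluating the antiderivative F(x) = -9*x^4/4 + 2*x^2 - x at the endpoints):
  F(1) − F(−1) = -5/4 − (3/4) = -2.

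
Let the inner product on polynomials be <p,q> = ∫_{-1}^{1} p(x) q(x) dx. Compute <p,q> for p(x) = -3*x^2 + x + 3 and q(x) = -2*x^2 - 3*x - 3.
<p,q> = -78/5

Expand the product: p(x)·q(x) = 6*x^4 + 7*x^3 - 12*x - 9.
∫_{-1}^{1} of each monomial x^k gives [2/(k+1) if k even, 0 if k odd]. Integrating term-by-term (or equivalently evaluating the antiderivative F(x) = 6*x^5/5 + 7*x^4/4 - 6*x^2 - 9*x at the endpoints):
  F(1) − F(−1) = -241/20 − (71/20) = -78/5.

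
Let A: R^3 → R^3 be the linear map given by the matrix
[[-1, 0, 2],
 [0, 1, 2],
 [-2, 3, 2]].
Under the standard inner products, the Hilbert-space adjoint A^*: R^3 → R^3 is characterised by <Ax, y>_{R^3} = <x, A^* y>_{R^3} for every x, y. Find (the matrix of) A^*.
A^* = A^T =
[[-1, 0, -2],
 [0, 1, 3],
 [2, 2, 2]]

For real matrices with standard dot products, the defining identity <Ax, y> = <x, A^* y> gives (Ax)^T y = x^T (A^*) y, i.e. x^T A^T y = x^T (A^*) y. Since this holds for all x, y, we must have A^* = A^T. Therefore
A^* =
[[-1, 0, -2],
 [0, 1, 3],
 [2, 2, 2]].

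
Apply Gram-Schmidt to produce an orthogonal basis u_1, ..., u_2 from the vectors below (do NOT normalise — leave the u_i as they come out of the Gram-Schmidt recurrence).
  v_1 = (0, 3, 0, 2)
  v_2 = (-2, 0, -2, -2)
Orthogonal basis:
  u_1 = (0, 3, 0, 2)
  u_2 = (-2, 12/13, -2, -18/13)

Apply the Gram-Schmidt recurrence
  u_1 = v_1
  u_i = v_i − Σ_{j<i} ((v_i · u_j) / (u_j · u_j)) · u_j.

Step by step this gives:
  u_1 = (0, 3, 0, 2)
  u_2 = (-2, 12/13, -2, -18/13)

Orthogonality check:
  u_2 · u_1 = 0 (should be 0)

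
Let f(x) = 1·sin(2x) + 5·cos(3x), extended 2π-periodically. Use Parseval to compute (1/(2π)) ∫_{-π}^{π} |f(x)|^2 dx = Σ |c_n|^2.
Σ |c_n|^2 = 13

Expand |f|^2 and use orthogonality of {sin(nx), cos(mx)} on [-π, π]:
  ∫_{-π}^{π} sin(nx)^2 dx = π, ∫ cos(mx)^2 dx = π, and cross terms integrate to 0.
So ∫_{-π}^{π} f(x)^2 dx = 1^2 · π + 5^2 · π = (1 + 25)π.
Divide by 2π: (1 + 25)/2 = 13.
By Parseval, this equals Σ |c_n|^2.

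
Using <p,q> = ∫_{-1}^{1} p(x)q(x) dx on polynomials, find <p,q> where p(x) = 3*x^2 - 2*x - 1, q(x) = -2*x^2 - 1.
<p,q> = -16/15

Expand the product: p(x)·q(x) = -6*x^4 + 4*x^3 - x^2 + 2*x + 1.
∫_{-1}^{1} of each monomial x^k gives [2/(k+1) if k even, 0 if k odd]. Integrating term-by-term (or equivalently evaluating the antiderivative F(x) = -6*x^5/5 + x^4 - x^3/3 + x^2 + x at the endpoints):
  F(1) − F(−1) = 22/15 − (38/15) = -16/15.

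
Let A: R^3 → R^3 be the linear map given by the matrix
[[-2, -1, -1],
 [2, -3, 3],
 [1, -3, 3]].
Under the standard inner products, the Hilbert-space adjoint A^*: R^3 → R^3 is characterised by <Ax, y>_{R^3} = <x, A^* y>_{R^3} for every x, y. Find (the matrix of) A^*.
A^* = A^T =
[[-2, 2, 1],
 [-1, -3, -3],
 [-1, 3, 3]]

For real matrices with standard dot products, the defining identity <Ax, y> = <x, A^* y> gives (Ax)^T y = x^T (A^*) y, i.e. x^T A^T y = x^T (A^*) y. Since this holds for all x, y, we must have A^* = A^T. Therefore
A^* =
[[-2, 2, 1],
 [-1, -3, -3],
 [-1, 3, 3]].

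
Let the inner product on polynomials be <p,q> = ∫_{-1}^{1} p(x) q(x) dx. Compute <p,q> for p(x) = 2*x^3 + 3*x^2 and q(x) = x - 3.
<p,q> = -26/5

Expand the product: p(x)·q(x) = 2*x^4 - 3*x^3 - 9*x^2.
∫_{-1}^{1} of each monomial x^k gives [2/(k+1) if k even, 0 if k odd]. Integrating term-by-term (or equivalently evaluating the antiderivative F(x) = 2*x^5/5 - 3*x^4/4 - 3*x^3 at the endpoints):
  F(1) − F(−1) = -67/20 − (37/20) = -26/5.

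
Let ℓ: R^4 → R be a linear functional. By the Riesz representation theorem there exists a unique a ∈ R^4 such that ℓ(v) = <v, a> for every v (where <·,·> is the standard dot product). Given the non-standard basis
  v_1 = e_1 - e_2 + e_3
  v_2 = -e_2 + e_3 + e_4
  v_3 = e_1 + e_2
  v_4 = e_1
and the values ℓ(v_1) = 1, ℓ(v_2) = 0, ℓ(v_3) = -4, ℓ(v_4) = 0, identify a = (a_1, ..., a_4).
a = (0, -4, -3, -1)

Write a = (a_1, ..., a_4) in the standard basis. For each basis vector v_i, ℓ(v_i) = <v_i, a> is a linear equation in the a_j's. Collect the n equations into a matrix system V a = ℓ, where row i of V is v_i (expressed in the standard basis). Since V is invertible (lower-triangular with 1s on the diagonal, up to permutation), solve by back-substitution:
  V =
[[1, -1, 1, 0],
 [0, -1, 1, 1],
 [1, 1, 0, 0],
 [1, 0, 0, 0]]
  V a = (1, 0, -4, 0)
Solving gives a = (0, -4, -3, -1).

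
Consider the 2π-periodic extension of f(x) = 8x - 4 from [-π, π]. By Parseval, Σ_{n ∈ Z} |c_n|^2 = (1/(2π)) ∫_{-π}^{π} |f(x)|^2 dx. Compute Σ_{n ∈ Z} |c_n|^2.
Σ |c_n|^2 = 64π^2/3 + 16

Expand and integrate term by term over [-π, π]:
  ∫ (8x)^2 dx = 64·(2π^3/3); ∫ 2·8·(-4)·x dx = 0 (odd integrand); ∫ (-4)^2 dx = 16·2π.
So (1/(2π)) ∫_{-π}^{π} (8x - 4)^2 dx = 64π^2/3 + 16 = 64π^2/3 + 16.
Parseval ⇒ Σ |c_n|^2 = 64π^2/3 + 16.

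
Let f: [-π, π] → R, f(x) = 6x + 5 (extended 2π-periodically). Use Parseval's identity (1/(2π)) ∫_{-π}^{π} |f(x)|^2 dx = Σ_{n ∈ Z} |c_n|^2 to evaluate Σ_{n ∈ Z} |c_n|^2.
Σ |c_n|^2 = 12π^2 + 25

Expand and integrate term by term over [-π, π]:
  ∫ (6x)^2 dx = 36·(2π^3/3); ∫ 2·6·(5)·x dx = 0 (odd integrand); ∫ 5^2 dx = 25·2π.
So (1/(2π)) ∫_{-π}^{π} (6x + 5)^2 dx = 36π^2/3 + 25 = 12π^2 + 25.
Parseval ⇒ Σ |c_n|^2 = 12π^2 + 25.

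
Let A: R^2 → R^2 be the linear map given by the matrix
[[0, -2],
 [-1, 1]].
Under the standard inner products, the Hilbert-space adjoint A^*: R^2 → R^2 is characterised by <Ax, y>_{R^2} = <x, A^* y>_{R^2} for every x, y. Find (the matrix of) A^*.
A^* = A^T =
[[0, -1],
 [-2, 1]]

For real matrices with standard dot products, the defining identity <Ax, y> = <x, A^* y> gives (Ax)^T y = x^T (A^*) y, i.e. x^T A^T y = x^T (A^*) y. Since this holds for all x, y, we must have A^* = A^T. Therefore
A^* =
[[0, -1],
 [-2, 1]].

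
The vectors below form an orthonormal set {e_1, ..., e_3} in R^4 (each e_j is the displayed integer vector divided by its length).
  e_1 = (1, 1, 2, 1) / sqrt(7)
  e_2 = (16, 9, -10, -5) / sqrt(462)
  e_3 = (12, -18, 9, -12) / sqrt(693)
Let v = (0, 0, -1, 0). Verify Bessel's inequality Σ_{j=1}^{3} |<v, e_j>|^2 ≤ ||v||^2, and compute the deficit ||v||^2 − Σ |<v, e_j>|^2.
Σ |<v, e_j>|^2 = 19/21; ||v||^2 = 1; deficit = 2/21

Write each e_j = u_j / sqrt(<u_j, u_j>) where u_j is the displayed integer vector. Then <v, e_j> = <v, u_j> / sqrt(<u_j, u_j>), so |<v, e_j>|^2 = <v, u_j>^2 / <u_j, u_j>.
Coefficients: <v, e_1> = -2/sqrt(7), <v, e_2> = 10/sqrt(462), <v, e_3> = -9/sqrt(693).
Square and sum: Σ |<v, e_j>|^2 = 19/21.
Compute ||v||^2 = v·v = 1.
Deficit = 1 − 19/21 = 2/21 ≥ 0, confirming Bessel's inequality. (The deficit equals ||v − Σ <v,e_j> e_j||^2, the squared distance from v to span{e_j}.)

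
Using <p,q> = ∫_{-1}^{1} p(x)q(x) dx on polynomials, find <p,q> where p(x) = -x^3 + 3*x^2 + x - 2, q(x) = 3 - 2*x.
<p,q> = -98/15

Expand the product: p(x)·q(x) = 2*x^4 - 9*x^3 + 7*x^2 + 7*x - 6.
∫_{-1}^{1} of each monomial x^k gives [2/(k+1) if k even, 0 if k odd]. Integrating term-by-term (or equivalently evaluating the antiderivative F(x) = 2*x^5/5 - 9*x^4/4 + 7*x^3/3 + 7*x^2/2 - 6*x at the endpoints):
  F(1) − F(−1) = -121/60 − (271/60) = -98/15.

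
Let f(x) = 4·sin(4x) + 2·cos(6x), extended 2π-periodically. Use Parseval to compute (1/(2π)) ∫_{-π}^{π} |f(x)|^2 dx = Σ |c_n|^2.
Σ |c_n|^2 = 10

Expand |f|^2 and use orthogonality of {sin(nx), cos(mx)} on [-π, π]:
  ∫_{-π}^{π} sin(nx)^2 dx = π, ∫ cos(mx)^2 dx = π, and cross terms integrate to 0.
So ∫_{-π}^{π} f(x)^2 dx = 4^2 · π + 2^2 · π = (16 + 4)π.
Divide by 2π: (16 + 4)/2 = 10.
By Parseval, this equals Σ |c_n|^2.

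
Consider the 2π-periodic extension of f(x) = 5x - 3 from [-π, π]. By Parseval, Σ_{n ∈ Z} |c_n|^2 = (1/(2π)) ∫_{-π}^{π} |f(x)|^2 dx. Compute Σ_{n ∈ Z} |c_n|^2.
Σ |c_n|^2 = 25π^2/3 + 9

Expand and integrate term by term over [-π, π]:
  ∫ (5x)^2 dx = 25·(2π^3/3); ∫ 2·5·(-3)·x dx = 0 (odd integrand); ∫ (-3)^2 dx = 9·2π.
So (1/(2π)) ∫_{-π}^{π} (5x - 3)^2 dx = 25π^2/3 + 9 = 25π^2/3 + 9.
Parseval ⇒ Σ |c_n|^2 = 25π^2/3 + 9.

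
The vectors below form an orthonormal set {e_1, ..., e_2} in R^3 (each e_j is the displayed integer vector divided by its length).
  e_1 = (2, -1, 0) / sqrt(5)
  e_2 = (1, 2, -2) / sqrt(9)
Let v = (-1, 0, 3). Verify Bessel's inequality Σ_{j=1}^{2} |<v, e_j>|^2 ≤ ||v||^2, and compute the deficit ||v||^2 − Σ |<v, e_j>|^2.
Σ |<v, e_j>|^2 = 281/45; ||v||^2 = 10; deficit = 169/45

Write each e_j = u_j / sqrt(<u_j, u_j>) where u_j is the displayed integer vector. Then <v, e_j> = <v, u_j> / sqrt(<u_j, u_j>), so |<v, e_j>|^2 = <v, u_j>^2 / <u_j, u_j>.
Coefficients: <v, e_1> = -2/sqrt(5), <v, e_2> = -7/sqrt(9).
Square and sum: Σ |<v, e_j>|^2 = 281/45.
Compute ||v||^2 = v·v = 10.
Deficit = 10 − 281/45 = 169/45 ≥ 0, confirming Bessel's inequality. (The deficit equals ||v − Σ <v,e_j> e_j||^2, the squared distance from v to span{e_j}.)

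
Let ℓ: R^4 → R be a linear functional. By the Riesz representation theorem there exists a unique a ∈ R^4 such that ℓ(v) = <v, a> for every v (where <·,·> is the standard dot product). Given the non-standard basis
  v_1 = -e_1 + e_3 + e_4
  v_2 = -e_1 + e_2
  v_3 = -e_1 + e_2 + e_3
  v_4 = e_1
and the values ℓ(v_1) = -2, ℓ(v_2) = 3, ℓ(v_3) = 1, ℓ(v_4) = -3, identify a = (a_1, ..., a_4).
a = (-3, 0, -2, -3)

Write a = (a_1, ..., a_4) in the standard basis. For each basis vector v_i, ℓ(v_i) = <v_i, a> is a linear equation in the a_j's. Collect the n equations into a matrix system V a = ℓ, where row i of V is v_i (expressed in the standard basis). Since V is invertible (lower-triangular with 1s on the diagonal, up to permutation), solve by back-substitution:
  V =
[[-1, 0, 1, 1],
 [-1, 1, 0, 0],
 [-1, 1, 1, 0],
 [1, 0, 0, 0]]
  V a = (-2, 3, 1, -3)
Solving gives a = (-3, 0, -2, -3).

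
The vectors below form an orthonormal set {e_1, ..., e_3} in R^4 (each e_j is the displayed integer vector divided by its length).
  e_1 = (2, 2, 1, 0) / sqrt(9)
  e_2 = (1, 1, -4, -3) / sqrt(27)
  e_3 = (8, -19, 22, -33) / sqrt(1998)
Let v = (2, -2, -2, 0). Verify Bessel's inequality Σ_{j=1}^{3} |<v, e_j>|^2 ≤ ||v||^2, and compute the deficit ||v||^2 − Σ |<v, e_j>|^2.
Σ |<v, e_j>|^2 = 106/37; ||v||^2 = 12; deficit = 338/37

Write each e_j = u_j / sqrt(<u_j, u_j>) where u_j is the displayed integer vector. Then <v, e_j> = <v, u_j> / sqrt(<u_j, u_j>), so |<v, e_j>|^2 = <v, u_j>^2 / <u_j, u_j>.
Coefficients: <v, e_1> = -2/sqrt(9), <v, e_2> = 8/sqrt(27), <v, e_3> = 10/sqrt(1998).
Square and sum: Σ |<v, e_j>|^2 = 106/37.
Compute ||v||^2 = v·v = 12.
Deficit = 12 − 106/37 = 338/37 ≥ 0, confirming Bessel's inequality. (The deficit equals ||v − Σ <v,e_j> e_j||^2, the squared distance from v to span{e_j}.)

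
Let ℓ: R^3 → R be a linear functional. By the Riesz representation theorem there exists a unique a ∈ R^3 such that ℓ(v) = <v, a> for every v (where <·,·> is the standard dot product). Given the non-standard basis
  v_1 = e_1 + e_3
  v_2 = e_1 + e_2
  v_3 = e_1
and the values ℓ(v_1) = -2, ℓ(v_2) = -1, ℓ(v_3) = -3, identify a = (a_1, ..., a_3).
a = (-3, 2, 1)

Write a = (a_1, ..., a_3) in the standard basis. For each basis vector v_i, ℓ(v_i) = <v_i, a> is a linear equation in the a_j's. Collect the n equations into a matrix system V a = ℓ, where row i of V is v_i (expressed in the standard basis). Since V is invertible (lower-triangular with 1s on the diagonal, up to permutation), solve by back-substitution:
  V =
[[1, 0, 1],
 [1, 1, 0],
 [1, 0, 0]]
  V a = (-2, -1, -3)
Solving gives a = (-3, 2, 1).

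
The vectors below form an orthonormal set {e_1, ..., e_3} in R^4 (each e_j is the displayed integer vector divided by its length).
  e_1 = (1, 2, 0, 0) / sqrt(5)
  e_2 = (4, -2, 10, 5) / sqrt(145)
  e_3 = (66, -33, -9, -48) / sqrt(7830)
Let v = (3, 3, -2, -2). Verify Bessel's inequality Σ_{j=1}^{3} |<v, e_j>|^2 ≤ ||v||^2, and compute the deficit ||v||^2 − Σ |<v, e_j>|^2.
Σ |<v, e_j>|^2 = 779/30; ||v||^2 = 26; deficit = 1/30

Write each e_j = u_j / sqrt(<u_j, u_j>) where u_j is the displayed integer vector. Then <v, e_j> = <v, u_j> / sqrt(<u_j, u_j>), so |<v, e_j>|^2 = <v, u_j>^2 / <u_j, u_j>.
Coefficients: <v, e_1> = 9/sqrt(5), <v, e_2> = -24/sqrt(145), <v, e_3> = 213/sqrt(7830).
Square and sum: Σ |<v, e_j>|^2 = 779/30.
Compute ||v||^2 = v·v = 26.
Deficit = 26 − 779/30 = 1/30 ≥ 0, confirming Bessel's inequality. (The deficit equals ||v − Σ <v,e_j> e_j||^2, the squared distance from v to span{e_j}.)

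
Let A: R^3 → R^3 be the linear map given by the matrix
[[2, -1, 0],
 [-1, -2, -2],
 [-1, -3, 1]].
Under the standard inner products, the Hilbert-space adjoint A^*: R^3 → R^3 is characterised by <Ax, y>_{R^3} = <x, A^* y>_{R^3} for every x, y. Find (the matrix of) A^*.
A^* = A^T =
[[2, -1, -1],
 [-1, -2, -3],
 [0, -2, 1]]

For real matrices with standard dot products, the defining identity <Ax, y> = <x, A^* y> gives (Ax)^T y = x^T (A^*) y, i.e. x^T A^T y = x^T (A^*) y. Since this holds for all x, y, we must have A^* = A^T. Therefore
A^* =
[[2, -1, -1],
 [-1, -2, -3],
 [0, -2, 1]].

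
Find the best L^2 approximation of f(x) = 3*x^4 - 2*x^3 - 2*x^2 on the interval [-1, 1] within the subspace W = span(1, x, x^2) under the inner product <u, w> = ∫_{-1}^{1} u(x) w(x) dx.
g(x) = 4*x^2/7 - 6*x/5 - 9/35

The best approximation g ∈ W is the orthogonal projection of f onto W. Writing g = a_0 + a_1 x + a_2 x^2, the coefficients solve the normal equations G · a = b where
  G_{ij} = <φ_i, φ_j> and b_i = <f, φ_i>, with φ_0 = 1, φ_1 = x, φ_2 = x^2.
G =
  [2, 0, 2/3]
  [0, 2/3, 0]
  [2/3, 0, 2/5],
b = (-2/15, -4/5, 2/35).
Solving gives a_0 = -9/35, a_1 = -6/5, a_2 = 4/7, so
  g(x) = 4*x^2/7 - 6*x/5 - 9/35.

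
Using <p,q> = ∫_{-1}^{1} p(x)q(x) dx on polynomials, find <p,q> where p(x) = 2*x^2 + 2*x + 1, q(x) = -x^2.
<p,q> = -22/15

Expand the product: p(x)·q(x) = -2*x^4 - 2*x^3 - x^2.
∫_{-1}^{1} of each monomial x^k gives [2/(k+1) if k even, 0 if k odd]. Integrating term-by-term (or equivalently evaluating the antiderivative F(x) = -2*x^5/5 - x^4/2 - x^3/3 at the endpoints):
  F(1) − F(−1) = -37/30 − (7/30) = -22/15.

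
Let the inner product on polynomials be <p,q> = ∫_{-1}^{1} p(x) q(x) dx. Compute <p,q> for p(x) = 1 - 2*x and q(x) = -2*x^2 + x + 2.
<p,q> = 4/3

Expand the product: p(x)·q(x) = 4*x^3 - 4*x^2 - 3*x + 2.
∫_{-1}^{1} of each monomial x^k gives [2/(k+1) if k even, 0 if k odd]. Integrating term-by-term (or equivalently evaluating the antiderivative F(x) = x^4 - 4*x^3/3 - 3*x^2/2 + 2*x at the endpoints):
  F(1) − F(−1) = 1/6 − (-7/6) = 4/3.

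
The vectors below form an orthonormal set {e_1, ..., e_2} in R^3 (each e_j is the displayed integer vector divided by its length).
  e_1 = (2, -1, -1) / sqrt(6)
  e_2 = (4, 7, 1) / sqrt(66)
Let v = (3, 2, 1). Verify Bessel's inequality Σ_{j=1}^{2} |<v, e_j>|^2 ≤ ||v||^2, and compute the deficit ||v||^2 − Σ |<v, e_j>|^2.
Σ |<v, e_j>|^2 = 138/11; ||v||^2 = 14; deficit = 16/11

Write each e_j = u_j / sqrt(<u_j, u_j>) where u_j is the displayed integer vector. Then <v, e_j> = <v, u_j> / sqrt(<u_j, u_j>), so |<v, e_j>|^2 = <v, u_j>^2 / <u_j, u_j>.
Coefficients: <v, e_1> = 3/sqrt(6), <v, e_2> = 27/sqrt(66).
Square and sum: Σ |<v, e_j>|^2 = 138/11.
Compute ||v||^2 = v·v = 14.
Deficit = 14 − 138/11 = 16/11 ≥ 0, confirming Bessel's inequality. (The deficit equals ||v − Σ <v,e_j> e_j||^2, the squared distance from v to span{e_j}.)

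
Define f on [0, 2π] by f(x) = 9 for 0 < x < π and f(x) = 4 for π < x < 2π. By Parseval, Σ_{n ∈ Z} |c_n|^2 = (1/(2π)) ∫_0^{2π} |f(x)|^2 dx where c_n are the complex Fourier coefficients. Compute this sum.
Σ |c_n|^2 = 97/2

Parseval equates the L^2 energy of f (normalised by 1/(2π)) with the ℓ^2 sum of its Fourier coefficients: (1/(2π)) ∫_0^{2π} |f|^2 = Σ |c_n|^2.
Compute the left side: (1/(2π)) [∫_0^π 9^2 dx + ∫_π^{2π} 4^2 dx] = (1/(2π)) · (81π + 16π) = (81 + 16)/2 = 97/2.
So Σ_{n ∈ Z} |c_n|^2 = 97/2.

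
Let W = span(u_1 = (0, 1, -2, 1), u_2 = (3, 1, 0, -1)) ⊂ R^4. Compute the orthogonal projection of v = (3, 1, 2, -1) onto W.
proj_W(v) = (3, 1/3, 4/3, -5/3)

Set up U = [u_1 | ... | u_2] ∈ R^(4×2). The projector onto W = col(U) is P = U (U^T U)^(-1) U^T.
Compute U^T U =
  [6, 0]
  [0, 11],
and U^T v = (-4, 11).
Solve U^T U · c = U^T v for the coefficients: c = (-2/3, 1). The projection is proj_W(v) = U c.
Check: (v - proj_W(v)) · u_1 = 0  (should be 0).
Check: (v - proj_W(v)) · u_2 = 0  (should be 0).
Result: proj_W(v) = (3, 1/3, 4/3, -5/3).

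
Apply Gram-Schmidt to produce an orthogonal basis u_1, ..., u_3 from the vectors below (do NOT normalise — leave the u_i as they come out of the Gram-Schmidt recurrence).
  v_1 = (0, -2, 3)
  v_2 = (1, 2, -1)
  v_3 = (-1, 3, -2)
Orthogonal basis:
  u_1 = (0, -2, 3)
  u_2 = (1, 12/13, 8/13)
  u_3 = (-36/29, 27/29, 18/29)

Apply the Gram-Schmidt recurrence
  u_1 = v_1
  u_i = v_i − Σ_{j<i} ((v_i · u_j) / (u_j · u_j)) · u_j.

Step by step this gives:
  u_1 = (0, -2, 3)
  u_2 = (1, 12/13, 8/13)
  u_3 = (-36/29, 27/29, 18/29)

Orthogonality check:
  u_2 · u_1 = 0 (should be 0)
  u_3 · u_1 = 0 (should be 0)
  u_3 · u_2 = 0 (should be 0)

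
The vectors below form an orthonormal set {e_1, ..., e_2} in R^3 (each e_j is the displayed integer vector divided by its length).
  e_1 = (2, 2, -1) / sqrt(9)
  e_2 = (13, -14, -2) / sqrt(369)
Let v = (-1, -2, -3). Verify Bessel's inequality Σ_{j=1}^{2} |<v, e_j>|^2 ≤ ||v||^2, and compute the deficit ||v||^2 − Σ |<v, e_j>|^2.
Σ |<v, e_j>|^2 = 90/41; ||v||^2 = 14; deficit = 484/41

Write each e_j = u_j / sqrt(<u_j, u_j>) where u_j is the displayed integer vector. Then <v, e_j> = <v, u_j> / sqrt(<u_j, u_j>), so |<v, e_j>|^2 = <v, u_j>^2 / <u_j, u_j>.
Coefficients: <v, e_1> = -3/sqrt(9), <v, e_2> = 21/sqrt(369).
Square and sum: Σ |<v, e_j>|^2 = 90/41.
Compute ||v||^2 = v·v = 14.
Deficit = 14 − 90/41 = 484/41 ≥ 0, confirming Bessel's inequality. (The deficit equals ||v − Σ <v,e_j> e_j||^2, the squared distance from v to span{e_j}.)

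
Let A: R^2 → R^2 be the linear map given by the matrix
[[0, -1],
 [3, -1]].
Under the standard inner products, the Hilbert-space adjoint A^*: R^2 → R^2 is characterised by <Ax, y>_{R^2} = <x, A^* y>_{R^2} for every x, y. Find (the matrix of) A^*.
A^* = A^T =
[[0, 3],
 [-1, -1]]

For real matrices with standard dot products, the defining identity <Ax, y> = <x, A^* y> gives (Ax)^T y = x^T (A^*) y, i.e. x^T A^T y = x^T (A^*) y. Since this holds for all x, y, we must have A^* = A^T. Therefore
A^* =
[[0, 3],
 [-1, -1]].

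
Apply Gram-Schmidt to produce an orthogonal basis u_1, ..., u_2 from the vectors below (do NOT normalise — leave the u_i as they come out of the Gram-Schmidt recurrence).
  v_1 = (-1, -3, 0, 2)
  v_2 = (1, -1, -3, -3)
Orthogonal basis:
  u_1 = (-1, -3, 0, 2)
  u_2 = (5/7, -13/7, -3, -17/7)

Apply the Gram-Schmidt recurrence
  u_1 = v_1
  u_i = v_i − Σ_{j<i} ((v_i · u_j) / (u_j · u_j)) · u_j.

Step by step this gives:
  u_1 = (-1, -3, 0, 2)
  u_2 = (5/7, -13/7, -3, -17/7)

Orthogonality check:
  u_2 · u_1 = 0 (should be 0)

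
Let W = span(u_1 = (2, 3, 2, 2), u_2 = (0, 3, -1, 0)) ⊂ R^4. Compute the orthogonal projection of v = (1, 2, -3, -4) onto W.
proj_W(v) = (-246/161, 324/161, -477/161, -246/161)

Set up U = [u_1 | ... | u_2] ∈ R^(4×2). The projector onto W = col(U) is P = U (U^T U)^(-1) U^T.
Compute U^T U =
  [21, 7]
  [7, 10],
and U^T v = (-6, 9).
Solve U^T U · c = U^T v for the coefficients: c = (-123/161, 33/23). The projection is proj_W(v) = U c.
Check: (v - proj_W(v)) · u_1 = 0  (should be 0).
Check: (v - proj_W(v)) · u_2 = 0  (should be 0).
Result: proj_W(v) = (-246/161, 324/161, -477/161, -246/161).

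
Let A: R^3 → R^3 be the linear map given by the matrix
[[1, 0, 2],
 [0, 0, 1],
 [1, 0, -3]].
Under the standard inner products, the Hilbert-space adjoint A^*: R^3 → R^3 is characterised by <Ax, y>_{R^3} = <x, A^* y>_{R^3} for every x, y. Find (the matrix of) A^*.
A^* = A^T =
[[1, 0, 1],
 [0, 0, 0],
 [2, 1, -3]]

For real matrices with standard dot products, the defining identity <Ax, y> = <x, A^* y> gives (Ax)^T y = x^T (A^*) y, i.e. x^T A^T y = x^T (A^*) y. Since this holds for all x, y, we must have A^* = A^T. Therefore
A^* =
[[1, 0, 1],
 [0, 0, 0],
 [2, 1, -3]].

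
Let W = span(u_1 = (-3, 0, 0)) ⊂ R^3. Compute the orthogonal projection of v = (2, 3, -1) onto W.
proj_W(v) = (2, 0, 0)

Set up U = [u_1 | ... | u_1] ∈ R^(3×1). The projector onto W = col(U) is P = U (U^T U)^(-1) U^T.
Compute U^T U =
  [9],
and U^T v = (-6).
Solve U^T U · c = U^T v for the coefficients: c = (-2/3). The projection is proj_W(v) = U c.
Check: (v - proj_W(v)) · u_1 = 0  (should be 0).
Result: proj_W(v) = (2, 0, 0).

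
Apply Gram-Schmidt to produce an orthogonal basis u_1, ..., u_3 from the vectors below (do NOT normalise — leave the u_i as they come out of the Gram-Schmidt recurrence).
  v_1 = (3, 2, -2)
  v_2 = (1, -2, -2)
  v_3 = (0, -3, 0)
Orthogonal basis:
  u_1 = (3, 2, -2)
  u_2 = (8/17, -40/17, -28/17)
  u_3 = (2/3, -1/3, 2/3)

Apply the Gram-Schmidt recurrence
  u_1 = v_1
  u_i = v_i − Σ_{j<i} ((v_i · u_j) / (u_j · u_j)) · u_j.

Step by step this gives:
  u_1 = (3, 2, -2)
  u_2 = (8/17, -40/17, -28/17)
  u_3 = (2/3, -1/3, 2/3)

Orthogonality check:
  u_2 · u_1 = 0 (should be 0)
  u_3 · u_1 = 0 (should be 0)
  u_3 · u_2 = 0 (should be 0)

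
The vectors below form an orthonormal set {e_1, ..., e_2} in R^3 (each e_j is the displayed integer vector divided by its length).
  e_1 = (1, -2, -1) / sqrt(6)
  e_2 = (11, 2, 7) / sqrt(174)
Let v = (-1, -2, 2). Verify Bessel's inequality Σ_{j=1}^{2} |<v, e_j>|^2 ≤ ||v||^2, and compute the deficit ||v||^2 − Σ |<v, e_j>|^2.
Σ |<v, e_j>|^2 = 5/29; ||v||^2 = 9; deficit = 256/29

Write each e_j = u_j / sqrt(<u_j, u_j>) where u_j is the displayed integer vector. Then <v, e_j> = <v, u_j> / sqrt(<u_j, u_j>), so |<v, e_j>|^2 = <v, u_j>^2 / <u_j, u_j>.
Coefficients: <v, e_1> = 1/sqrt(6), <v, e_2> = -1/sqrt(174).
Square and sum: Σ |<v, e_j>|^2 = 5/29.
Compute ||v||^2 = v·v = 9.
Deficit = 9 − 5/29 = 256/29 ≥ 0, confirming Bessel's inequality. (The deficit equals ||v − Σ <v,e_j> e_j||^2, the squared distance from v to span{e_j}.)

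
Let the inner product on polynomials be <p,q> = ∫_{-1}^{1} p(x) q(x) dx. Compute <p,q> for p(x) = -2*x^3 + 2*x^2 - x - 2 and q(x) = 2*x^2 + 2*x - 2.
<p,q> = 4/3

Expand the product: p(x)·q(x) = -4*x^5 + 6*x^3 - 10*x^2 - 2*x + 4.
∫_{-1}^{1} of each monomial x^k gives [2/(k+1) if k even, 0 if k odd]. Integrating term-by-term (or equivalently evaluating the antiderivative F(x) = -2*x^6/3 + 3*x^4/2 - 10*x^3/3 - x^2 + 4*x at the endpoints):
  F(1) − F(−1) = 1/2 − (-5/6) = 4/3.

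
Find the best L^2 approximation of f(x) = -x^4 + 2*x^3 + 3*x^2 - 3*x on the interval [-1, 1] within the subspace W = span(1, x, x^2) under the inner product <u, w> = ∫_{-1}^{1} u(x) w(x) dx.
g(x) = 15*x^2/7 - 9*x/5 + 3/35

The best approximation g ∈ W is the orthogonal projection of f onto W. Writing g = a_0 + a_1 x + a_2 x^2, the coefficients solve the normal equations G · a = b where
  G_{ij} = <φ_i, φ_j> and b_i = <f, φ_i>, with φ_0 = 1, φ_1 = x, φ_2 = x^2.
G =
  [2, 0, 2/3]
  [0, 2/3, 0]
  [2/3, 0, 2/5],
b = (8/5, -6/5, 32/35).
Solving gives a_0 = 3/35, a_1 = -9/5, a_2 = 15/7, so
  g(x) = 15*x^2/7 - 9*x/5 + 3/35.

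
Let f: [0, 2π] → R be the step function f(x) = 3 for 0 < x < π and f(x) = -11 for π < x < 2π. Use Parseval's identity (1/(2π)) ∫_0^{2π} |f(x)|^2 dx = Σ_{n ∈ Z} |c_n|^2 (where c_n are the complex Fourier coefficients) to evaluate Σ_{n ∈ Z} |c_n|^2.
Σ |c_n|^2 = 65

Parseval equates the L^2 energy of f (normalised by 1/(2π)) with the ℓ^2 sum of its Fourier coefficients: (1/(2π)) ∫_0^{2π} |f|^2 = Σ |c_n|^2.
Compute the left side: (1/(2π)) [∫_0^π 3^2 dx + ∫_π^{2π} (-11)^2 dx] = (1/(2π)) · (9π + 121π) = (9 + 121)/2 = 65.
So Σ_{n ∈ Z} |c_n|^2 = 65.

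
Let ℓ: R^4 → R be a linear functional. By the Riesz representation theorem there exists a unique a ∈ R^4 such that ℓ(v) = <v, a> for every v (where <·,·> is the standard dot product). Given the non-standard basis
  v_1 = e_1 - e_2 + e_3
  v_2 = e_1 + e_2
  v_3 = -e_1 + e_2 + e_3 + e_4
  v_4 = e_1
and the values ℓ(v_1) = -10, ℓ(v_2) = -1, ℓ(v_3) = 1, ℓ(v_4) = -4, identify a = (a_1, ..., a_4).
a = (-4, 3, -3, -3)

Write a = (a_1, ..., a_4) in the standard basis. For each basis vector v_i, ℓ(v_i) = <v_i, a> is a linear equation in the a_j's. Collect the n equations into a matrix system V a = ℓ, where row i of V is v_i (expressed in the standard basis). Since V is invertible (lower-triangular with 1s on the diagonal, up to permutation), solve by back-substitution:
  V =
[[1, -1, 1, 0],
 [1, 1, 0, 0],
 [-1, 1, 1, 1],
 [1, 0, 0, 0]]
  V a = (-10, -1, 1, -4)
Solving gives a = (-4, 3, -3, -3).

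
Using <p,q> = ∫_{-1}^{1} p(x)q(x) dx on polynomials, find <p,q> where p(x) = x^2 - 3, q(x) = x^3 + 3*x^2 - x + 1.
<p,q> = -152/15

Expand the product: p(x)·q(x) = x^5 + 3*x^4 - 4*x^3 - 8*x^2 + 3*x - 3.
∫_{-1}^{1} of each monomial x^k gives [2/(k+1) if k even, 0 if k odd]. Integrating term-by-term (or equivalently evaluating the antiderivative F(x) = x^6/6 + 3*x^5/5 - x^4 - 8*x^3/3 + 3*x^2/2 - 3*x at the endpoints):
  F(1) − F(−1) = -22/5 − (86/15) = -152/15.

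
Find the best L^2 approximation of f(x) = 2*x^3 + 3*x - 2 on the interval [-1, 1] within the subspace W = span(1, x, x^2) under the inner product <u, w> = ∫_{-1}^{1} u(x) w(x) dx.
g(x) = 21*x/5 - 2

The best approximation g ∈ W is the orthogonal projection of f onto W. Writing g = a_0 + a_1 x + a_2 x^2, the coefficients solve the normal equations G · a = b where
  G_{ij} = <φ_i, φ_j> and b_i = <f, φ_i>, with φ_0 = 1, φ_1 = x, φ_2 = x^2.
G =
  [2, 0, 2/3]
  [0, 2/3, 0]
  [2/3, 0, 2/5],
b = (-4, 14/5, -4/3).
Solving gives a_0 = -2, a_1 = 21/5, a_2 = 0, so
  g(x) = 21*x/5 - 2.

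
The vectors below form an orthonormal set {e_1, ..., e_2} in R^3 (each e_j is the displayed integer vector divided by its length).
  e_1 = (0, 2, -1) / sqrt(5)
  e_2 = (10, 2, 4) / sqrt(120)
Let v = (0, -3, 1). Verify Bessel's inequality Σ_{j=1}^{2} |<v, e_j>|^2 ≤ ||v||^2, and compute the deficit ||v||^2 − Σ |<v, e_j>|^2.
Σ |<v, e_j>|^2 = 59/6; ||v||^2 = 10; deficit = 1/6

Write each e_j = u_j / sqrt(<u_j, u_j>) where u_j is the displayed integer vector. Then <v, e_j> = <v, u_j> / sqrt(<u_j, u_j>), so |<v, e_j>|^2 = <v, u_j>^2 / <u_j, u_j>.
Coefficients: <v, e_1> = -7/sqrt(5), <v, e_2> = -2/sqrt(120).
Square and sum: Σ |<v, e_j>|^2 = 59/6.
Compute ||v||^2 = v·v = 10.
Deficit = 10 − 59/6 = 1/6 ≥ 0, confirming Bessel's inequality. (The deficit equals ||v − Σ <v,e_j> e_j||^2, the squared distance from v to span{e_j}.)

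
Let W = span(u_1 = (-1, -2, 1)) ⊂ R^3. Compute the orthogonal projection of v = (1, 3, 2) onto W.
proj_W(v) = (5/6, 5/3, -5/6)

Set up U = [u_1 | ... | u_1] ∈ R^(3×1). The projector onto W = col(U) is P = U (U^T U)^(-1) U^T.
Compute U^T U =
  [6],
and U^T v = (-5).
Solve U^T U · c = U^T v for the coefficients: c = (-5/6). The projection is proj_W(v) = U c.
Check: (v - proj_W(v)) · u_1 = 0  (should be 0).
Result: proj_W(v) = (5/6, 5/3, -5/6).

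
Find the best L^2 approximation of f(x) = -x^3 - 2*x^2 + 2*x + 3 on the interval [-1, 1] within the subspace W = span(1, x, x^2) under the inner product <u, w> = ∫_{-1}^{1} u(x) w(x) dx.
g(x) = -2*x^2 + 7*x/5 + 3

The best approximation g ∈ W is the orthogonal projection of f onto W. Writing g = a_0 + a_1 x + a_2 x^2, the coefficients solve the normal equations G · a = b where
  G_{ij} = <φ_i, φ_j> and b_i = <f, φ_i>, with φ_0 = 1, φ_1 = x, φ_2 = x^2.
G =
  [2, 0, 2/3]
  [0, 2/3, 0]
  [2/3, 0, 2/5],
b = (14/3, 14/15, 6/5).
Solving gives a_0 = 3, a_1 = 7/5, a_2 = -2, so
  g(x) = -2*x^2 + 7*x/5 + 3.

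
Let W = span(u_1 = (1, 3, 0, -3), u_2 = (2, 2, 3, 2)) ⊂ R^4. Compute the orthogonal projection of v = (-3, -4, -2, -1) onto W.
proj_W(v) = (-996/395, -1412/395, -1182/395, -164/395)

Set up U = [u_1 | ... | u_2] ∈ R^(4×2). The projector onto W = col(U) is P = U (U^T U)^(-1) U^T.
Compute U^T U =
  [19, 2]
  [2, 21],
and U^T v = (-12, -22).
Solve U^T U · c = U^T v for the coefficients: c = (-208/395, -394/395). The projection is proj_W(v) = U c.
Check: (v - proj_W(v)) · u_1 = 0  (should be 0).
Check: (v - proj_W(v)) · u_2 = 0  (should be 0).
Result: proj_W(v) = (-996/395, -1412/395, -1182/395, -164/395).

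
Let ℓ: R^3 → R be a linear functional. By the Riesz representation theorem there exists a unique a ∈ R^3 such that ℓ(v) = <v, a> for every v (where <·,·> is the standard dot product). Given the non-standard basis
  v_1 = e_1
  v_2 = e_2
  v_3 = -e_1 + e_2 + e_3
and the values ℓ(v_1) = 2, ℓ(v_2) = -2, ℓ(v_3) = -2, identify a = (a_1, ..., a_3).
a = (2, -2, 2)

Write a = (a_1, ..., a_3) in the standard basis. For each basis vector v_i, ℓ(v_i) = <v_i, a> is a linear equation in the a_j's. Collect the n equations into a matrix system V a = ℓ, where row i of V is v_i (expressed in the standard basis). Since V is invertible (lower-triangular with 1s on the diagonal, up to permutation), solve by back-substitution:
  V =
[[1, 0, 0],
 [0, 1, 0],
 [-1, 1, 1]]
  V a = (2, -2, -2)
Solving gives a = (2, -2, 2).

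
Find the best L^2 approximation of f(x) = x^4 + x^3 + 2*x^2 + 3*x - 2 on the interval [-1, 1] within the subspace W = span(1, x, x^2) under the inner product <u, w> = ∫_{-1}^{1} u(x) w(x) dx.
g(x) = 20*x^2/7 + 18*x/5 - 73/35

The best approximation g ∈ W is the orthogonal projection of f onto W. Writing g = a_0 + a_1 x + a_2 x^2, the coefficients solve the normal equations G · a = b where
  G_{ij} = <φ_i, φ_j> and b_i = <f, φ_i>, with φ_0 = 1, φ_1 = x, φ_2 = x^2.
G =
  [2, 0, 2/3]
  [0, 2/3, 0]
  [2/3, 0, 2/5],
b = (-34/15, 12/5, -26/105).
Solving gives a_0 = -73/35, a_1 = 18/5, a_2 = 20/7, so
  g(x) = 20*x^2/7 + 18*x/5 - 73/35.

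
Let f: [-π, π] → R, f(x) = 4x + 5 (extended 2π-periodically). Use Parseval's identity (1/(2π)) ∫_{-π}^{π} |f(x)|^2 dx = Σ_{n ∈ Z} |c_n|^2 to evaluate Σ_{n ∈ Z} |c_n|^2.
Σ |c_n|^2 = 16π^2/3 + 25

Expand and integrate term by term over [-π, π]:
  ∫ (4x)^2 dx = 16·(2π^3/3); ∫ 2·4·(5)·x dx = 0 (odd integrand); ∫ 5^2 dx = 25·2π.
So (1/(2π)) ∫_{-π}^{π} (4x + 5)^2 dx = 16π^2/3 + 25 = 16π^2/3 + 25.
Parseval ⇒ Σ |c_n|^2 = 16π^2/3 + 25.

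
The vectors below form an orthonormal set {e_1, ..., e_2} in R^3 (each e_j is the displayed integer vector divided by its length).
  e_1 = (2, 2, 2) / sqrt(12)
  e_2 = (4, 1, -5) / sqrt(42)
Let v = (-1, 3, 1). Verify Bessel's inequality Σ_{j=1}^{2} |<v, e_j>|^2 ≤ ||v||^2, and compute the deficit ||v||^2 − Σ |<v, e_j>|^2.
Σ |<v, e_j>|^2 = 27/7; ||v||^2 = 11; deficit = 50/7

Write each e_j = u_j / sqrt(<u_j, u_j>) where u_j is the displayed integer vector. Then <v, e_j> = <v, u_j> / sqrt(<u_j, u_j>), so |<v, e_j>|^2 = <v, u_j>^2 / <u_j, u_j>.
Coefficients: <v, e_1> = 6/sqrt(12), <v, e_2> = -6/sqrt(42).
Square and sum: Σ |<v, e_j>|^2 = 27/7.
Compute ||v||^2 = v·v = 11.
Deficit = 11 − 27/7 = 50/7 ≥ 0, confirming Bessel's inequality. (The deficit equals ||v − Σ <v,e_j> e_j||^2, the squared distance from v to span{e_j}.)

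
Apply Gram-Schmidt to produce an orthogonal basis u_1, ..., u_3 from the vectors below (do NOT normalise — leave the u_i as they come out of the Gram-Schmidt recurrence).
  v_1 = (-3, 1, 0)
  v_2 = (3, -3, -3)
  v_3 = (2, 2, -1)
Orthogonal basis:
  u_1 = (-3, 1, 0)
  u_2 = (-3/5, -9/5, -3)
  u_3 = (5/7, 15/7, -10/7)

Apply the Gram-Schmidt recurrence
  u_1 = v_1
  u_i = v_i − Σ_{j<i} ((v_i · u_j) / (u_j · u_j)) · u_j.

Step by step this gives:
  u_1 = (-3, 1, 0)
  u_2 = (-3/5, -9/5, -3)
  u_3 = (5/7, 15/7, -10/7)

Orthogonality check:
  u_2 · u_1 = 0 (should be 0)
  u_3 · u_1 = 0 (should be 0)
  u_3 · u_2 = 0 (should be 0)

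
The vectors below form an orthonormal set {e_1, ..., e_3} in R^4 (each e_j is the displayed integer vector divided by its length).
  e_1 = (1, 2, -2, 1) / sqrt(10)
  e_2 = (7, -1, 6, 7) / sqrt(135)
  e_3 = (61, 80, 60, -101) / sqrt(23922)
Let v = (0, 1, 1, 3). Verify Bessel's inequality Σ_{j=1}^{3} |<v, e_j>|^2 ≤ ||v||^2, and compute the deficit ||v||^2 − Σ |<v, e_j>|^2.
Σ |<v, e_j>|^2 = 3109/443; ||v||^2 = 11; deficit = 1764/443

Write each e_j = u_j / sqrt(<u_j, u_j>) where u_j is the displayed integer vector. Then <v, e_j> = <v, u_j> / sqrt(<u_j, u_j>), so |<v, e_j>|^2 = <v, u_j>^2 / <u_j, u_j>.
Coefficients: <v, e_1> = 3/sqrt(10), <v, e_2> = 26/sqrt(135), <v, e_3> = -163/sqrt(23922).
Square and sum: Σ |<v, e_j>|^2 = 3109/443.
Compute ||v||^2 = v·v = 11.
Deficit = 11 − 3109/443 = 1764/443 ≥ 0, confirming Bessel's inequality. (The deficit equals ||v − Σ <v,e_j> e_j||^2, the squared distance from v to span{e_j}.)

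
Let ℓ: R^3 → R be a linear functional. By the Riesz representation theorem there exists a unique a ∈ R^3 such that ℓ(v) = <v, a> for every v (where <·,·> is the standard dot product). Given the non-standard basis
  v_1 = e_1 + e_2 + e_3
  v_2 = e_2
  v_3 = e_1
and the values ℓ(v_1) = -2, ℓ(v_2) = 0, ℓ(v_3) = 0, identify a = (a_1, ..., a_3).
a = (0, 0, -2)

Write a = (a_1, ..., a_3) in the standard basis. For each basis vector v_i, ℓ(v_i) = <v_i, a> is a linear equation in the a_j's. Collect the n equations into a matrix system V a = ℓ, where row i of V is v_i (expressed in the standard basis). Since V is invertible (lower-triangular with 1s on the diagonal, up to permutation), solve by back-substitution:
  V =
[[1, 1, 1],
 [0, 1, 0],
 [1, 0, 0]]
  V a = (-2, 0, 0)
Solving gives a = (0, 0, -2).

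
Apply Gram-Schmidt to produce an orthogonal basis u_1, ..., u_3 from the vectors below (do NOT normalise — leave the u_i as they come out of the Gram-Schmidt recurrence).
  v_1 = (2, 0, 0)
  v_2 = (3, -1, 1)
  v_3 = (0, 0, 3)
Orthogonal basis:
  u_1 = (2, 0, 0)
  u_2 = (0, -1, 1)
  u_3 = (0, 3/2, 3/2)

Apply the Gram-Schmidt recurrence
  u_1 = v_1
  u_i = v_i − Σ_{j<i} ((v_i · u_j) / (u_j · u_j)) · u_j.

Step by step this gives:
  u_1 = (2, 0, 0)
  u_2 = (0, -1, 1)
  u_3 = (0, 3/2, 3/2)

Orthogonality check:
  u_2 · u_1 = 0 (should be 0)
  u_3 · u_1 = 0 (should be 0)
  u_3 · u_2 = 0 (should be 0)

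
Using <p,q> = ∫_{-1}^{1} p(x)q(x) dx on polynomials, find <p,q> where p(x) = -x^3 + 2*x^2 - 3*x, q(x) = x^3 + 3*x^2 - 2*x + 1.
<p,q> = 148/21

Expand the product: p(x)·q(x) = -x^6 - x^5 + 5*x^4 - 14*x^3 + 8*x^2 - 3*x.
∫_{-1}^{1} of each monomial x^k gives [2/(k+1) if k even, 0 if k odd]. Integrating term-by-term (or equivalently evaluating the antiderivative F(x) = -x^7/7 - x^6/6 + x^5 - 7*x^4/2 + 8*x^3/3 - 3*x^2/2 at the endpoints):
  F(1) − F(−1) = -23/14 − (-365/42) = 148/21.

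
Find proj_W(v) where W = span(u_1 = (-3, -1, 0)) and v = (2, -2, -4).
proj_W(v) = (6/5, 2/5, 0)

Set up U = [u_1 | ... | u_1] ∈ R^(3×1). The projector onto W = col(U) is P = U (U^T U)^(-1) U^T.
Compute U^T U =
  [10],
and U^T v = (-4).
Solve U^T U · c = U^T v for the coefficients: c = (-2/5). The projection is proj_W(v) = U c.
Check: (v - proj_W(v)) · u_1 = 0  (should be 0).
Result: proj_W(v) = (6/5, 2/5, 0).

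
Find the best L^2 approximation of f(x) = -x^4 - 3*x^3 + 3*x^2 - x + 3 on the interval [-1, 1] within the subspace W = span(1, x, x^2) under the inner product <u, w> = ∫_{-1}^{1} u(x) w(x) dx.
g(x) = 15*x^2/7 - 14*x/5 + 108/35

The best approximation g ∈ W is the orthogonal projection of f onto W. Writing g = a_0 + a_1 x + a_2 x^2, the coefficients solve the normal equations G · a = b where
  G_{ij} = <φ_i, φ_j> and b_i = <f, φ_i>, with φ_0 = 1, φ_1 = x, φ_2 = x^2.
G =
  [2, 0, 2/3]
  [0, 2/3, 0]
  [2/3, 0, 2/5],
b = (38/5, -28/15, 102/35).
Solving gives a_0 = 108/35, a_1 = -14/5, a_2 = 15/7, so
  g(x) = 15*x^2/7 - 14*x/5 + 108/35.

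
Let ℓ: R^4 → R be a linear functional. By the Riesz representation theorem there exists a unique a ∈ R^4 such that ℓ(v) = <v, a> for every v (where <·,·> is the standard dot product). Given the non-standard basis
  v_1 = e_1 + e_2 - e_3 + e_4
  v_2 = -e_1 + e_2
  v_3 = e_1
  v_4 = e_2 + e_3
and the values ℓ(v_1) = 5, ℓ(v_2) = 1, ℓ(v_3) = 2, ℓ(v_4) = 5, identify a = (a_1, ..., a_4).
a = (2, 3, 2, 2)

Write a = (a_1, ..., a_4) in the standard basis. For each basis vector v_i, ℓ(v_i) = <v_i, a> is a linear equation in the a_j's. Collect the n equations into a matrix system V a = ℓ, where row i of V is v_i (expressed in the standard basis). Since V is invertible (lower-triangular with 1s on the diagonal, up to permutation), solve by back-substitution:
  V =
[[1, 1, -1, 1],
 [-1, 1, 0, 0],
 [1, 0, 0, 0],
 [0, 1, 1, 0]]
  V a = (5, 1, 2, 5)
Solving gives a = (2, 3, 2, 2).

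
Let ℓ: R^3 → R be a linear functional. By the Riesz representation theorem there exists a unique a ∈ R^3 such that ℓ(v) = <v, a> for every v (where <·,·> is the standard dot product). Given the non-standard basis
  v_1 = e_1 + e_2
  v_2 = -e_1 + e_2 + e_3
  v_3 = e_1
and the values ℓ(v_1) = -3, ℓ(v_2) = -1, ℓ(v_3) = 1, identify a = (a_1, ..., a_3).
a = (1, -4, 4)

Write a = (a_1, ..., a_3) in the standard basis. For each basis vector v_i, ℓ(v_i) = <v_i, a> is a linear equation in the a_j's. Collect the n equations into a matrix system V a = ℓ, where row i of V is v_i (expressed in the standard basis). Since V is invertible (lower-triangular with 1s on the diagonal, up to permutation), solve by back-substitution:
  V =
[[1, 1, 0],
 [-1, 1, 1],
 [1, 0, 0]]
  V a = (-3, -1, 1)
Solving gives a = (1, -4, 4).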